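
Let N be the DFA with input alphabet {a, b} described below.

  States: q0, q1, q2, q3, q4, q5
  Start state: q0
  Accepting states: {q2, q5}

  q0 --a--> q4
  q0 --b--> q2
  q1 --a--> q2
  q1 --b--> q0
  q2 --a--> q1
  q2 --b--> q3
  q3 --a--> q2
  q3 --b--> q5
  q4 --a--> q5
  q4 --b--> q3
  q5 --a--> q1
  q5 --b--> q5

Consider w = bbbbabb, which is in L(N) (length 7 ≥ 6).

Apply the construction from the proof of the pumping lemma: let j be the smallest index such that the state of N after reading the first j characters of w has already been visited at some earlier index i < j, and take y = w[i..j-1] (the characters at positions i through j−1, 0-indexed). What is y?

Run of N on w = b b b b a b b:
  step 0: q0  (start)
  step 1: q2  (read b: q0→q2)
  step 2: q3  (read b: q2→q3)
  step 3: q5  (read b: q3→q5)
  step 4: q5  (read b: q5→q5)   ← first repeat (q5 seen earlier)
  step 5: q1  (read a: q5→q1)
  step 6: q0  (read b: q1→q0)
  step 7: q2  (read b: q0→q2)

So i = 3, j = 4, giving x = w[0:3] = bbb, y = w[3:4] = b, z = w[4:7] = abb.
Check: |xy| = 4 ≤ 6 and |y| = 1 ≥ 1. Reading y takes N from q5 back to q5, so every xyⁱz is accepted.
With |Q| = 6, pigeonhole forces a state repeat no later than step 6; the substring read between the first and second visits to that state can be pumped.

b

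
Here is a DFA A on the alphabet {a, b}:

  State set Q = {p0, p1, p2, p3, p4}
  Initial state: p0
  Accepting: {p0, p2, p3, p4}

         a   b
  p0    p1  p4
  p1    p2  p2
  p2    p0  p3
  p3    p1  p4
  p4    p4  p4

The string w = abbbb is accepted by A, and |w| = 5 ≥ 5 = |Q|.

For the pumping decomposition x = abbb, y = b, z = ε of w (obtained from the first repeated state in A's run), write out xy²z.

xy^2z = abbb·b·b·ε = abbbbb.
Reading y = b takes A from p4 back to p4, so after x·y·y the machine is still in p4, and z then leads to the accepting state p4. Hence abbbbb ∈ L(A).

abbbbb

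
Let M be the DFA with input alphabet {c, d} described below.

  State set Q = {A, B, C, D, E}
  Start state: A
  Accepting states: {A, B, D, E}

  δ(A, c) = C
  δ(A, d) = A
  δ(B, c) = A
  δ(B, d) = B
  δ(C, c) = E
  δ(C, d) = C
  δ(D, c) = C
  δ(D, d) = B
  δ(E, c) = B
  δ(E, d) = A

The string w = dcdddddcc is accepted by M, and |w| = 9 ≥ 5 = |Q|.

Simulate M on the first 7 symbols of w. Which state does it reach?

C

State sequence: A -d-> A -c-> C -d-> C -d-> C -d-> C -d-> C -d-> C

After reading 7 characters, M is in state C.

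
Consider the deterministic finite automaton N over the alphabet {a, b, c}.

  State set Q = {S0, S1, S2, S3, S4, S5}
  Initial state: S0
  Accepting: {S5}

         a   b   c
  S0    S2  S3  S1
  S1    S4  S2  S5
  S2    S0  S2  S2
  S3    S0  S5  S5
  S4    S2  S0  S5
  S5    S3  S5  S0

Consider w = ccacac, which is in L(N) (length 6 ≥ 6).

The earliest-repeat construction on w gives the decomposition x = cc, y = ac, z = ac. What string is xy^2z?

ccacacac

xy^2z = cc·ac·ac·ac = ccacacac.
Reading y = ac takes N from S5 back to S5, so after x·y·y the machine is still in S5, and z then leads to the accepting state S5. Hence ccacacac ∈ L(N).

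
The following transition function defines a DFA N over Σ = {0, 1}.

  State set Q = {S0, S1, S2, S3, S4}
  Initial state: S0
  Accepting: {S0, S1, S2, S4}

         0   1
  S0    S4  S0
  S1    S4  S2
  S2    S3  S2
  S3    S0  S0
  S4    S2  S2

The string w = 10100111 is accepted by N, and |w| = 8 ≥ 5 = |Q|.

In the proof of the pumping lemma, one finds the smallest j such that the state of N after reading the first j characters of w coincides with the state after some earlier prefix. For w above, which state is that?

State sequence: S0 -1-> S0 -0-> S4 -1-> S2 -0-> S3 -0-> S0 -1-> S0 -1-> S0 -1-> S0
First repeat at step 1: S0 was already visited.

The earliest repeat is at step j = 1: N is in S0, which it already visited at step i = 0.
With |Q| = 5, pigeonhole forces a state repeat no later than step 5; the substring read between the first and second visits to that state can be pumped.

S0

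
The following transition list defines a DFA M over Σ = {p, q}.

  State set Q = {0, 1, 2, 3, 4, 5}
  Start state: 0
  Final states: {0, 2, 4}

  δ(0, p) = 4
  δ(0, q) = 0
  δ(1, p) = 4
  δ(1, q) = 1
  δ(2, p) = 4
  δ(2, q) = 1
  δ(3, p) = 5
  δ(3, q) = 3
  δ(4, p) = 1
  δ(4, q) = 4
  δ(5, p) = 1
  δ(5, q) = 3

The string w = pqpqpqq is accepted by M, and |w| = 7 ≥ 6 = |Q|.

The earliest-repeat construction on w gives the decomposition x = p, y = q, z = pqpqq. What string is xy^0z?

xy⁰z = xz = p·pqpqq = ppqpqq.
Reading y = q takes M from 4 back to 4, so after x the machine is still in 4, and z then leads to the accepting state 4. Hence ppqpqq ∈ L(M).

ppqpqq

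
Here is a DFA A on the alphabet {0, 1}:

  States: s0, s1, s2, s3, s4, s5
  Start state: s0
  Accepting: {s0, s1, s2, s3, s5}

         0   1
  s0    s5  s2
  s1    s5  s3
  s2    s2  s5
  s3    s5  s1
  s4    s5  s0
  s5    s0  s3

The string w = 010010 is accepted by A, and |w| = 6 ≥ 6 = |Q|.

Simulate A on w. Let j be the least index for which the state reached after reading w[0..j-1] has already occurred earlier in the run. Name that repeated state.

s5

State sequence: s0 -0-> s5 -1-> s3 -0-> s5 -0-> s0 -1-> s2 -0-> s2
First repeat at step 3: s5 was already visited.

The earliest repeat is at step j = 3: A is in s5, which it already visited at step i = 1.
Pumping length from the standard proof: p = 6 (the number of states). The repeated state found above gives |xy| = j ≤ 6 and |y| = j − i ≥ 1.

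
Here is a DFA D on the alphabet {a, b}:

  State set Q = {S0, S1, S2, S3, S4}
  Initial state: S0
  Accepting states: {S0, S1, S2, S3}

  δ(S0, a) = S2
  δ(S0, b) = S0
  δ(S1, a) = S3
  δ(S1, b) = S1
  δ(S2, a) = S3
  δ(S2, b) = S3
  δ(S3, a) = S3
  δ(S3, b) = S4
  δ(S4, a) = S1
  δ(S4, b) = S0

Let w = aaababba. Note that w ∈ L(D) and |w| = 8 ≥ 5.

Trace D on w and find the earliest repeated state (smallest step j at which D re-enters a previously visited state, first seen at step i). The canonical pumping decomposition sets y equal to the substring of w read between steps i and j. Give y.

Run of D on w = a a a b a b b a:
  step 0: S0  (start)
  step 1: S2  (read a: S0→S2)
  step 2: S3  (read a: S2→S3)
  step 3: S3  (read a: S3→S3)   ← first repeat (S3 seen earlier)
  step 4: S4  (read b: S3→S4)
  step 5: S1  (read a: S4→S1)
  step 6: S1  (read b: S1→S1)
  step 7: S1  (read b: S1→S1)
  step 8: S3  (read a: S1→S3)

So i = 2, j = 3, giving x = w[0:2] = aa, y = w[2:3] = a, z = w[3:8] = babba.
Check: |xy| = 3 ≤ 5 and |y| = 1 ≥ 1. Reading y takes D from S3 back to S3, so every xyⁱz is accepted.

a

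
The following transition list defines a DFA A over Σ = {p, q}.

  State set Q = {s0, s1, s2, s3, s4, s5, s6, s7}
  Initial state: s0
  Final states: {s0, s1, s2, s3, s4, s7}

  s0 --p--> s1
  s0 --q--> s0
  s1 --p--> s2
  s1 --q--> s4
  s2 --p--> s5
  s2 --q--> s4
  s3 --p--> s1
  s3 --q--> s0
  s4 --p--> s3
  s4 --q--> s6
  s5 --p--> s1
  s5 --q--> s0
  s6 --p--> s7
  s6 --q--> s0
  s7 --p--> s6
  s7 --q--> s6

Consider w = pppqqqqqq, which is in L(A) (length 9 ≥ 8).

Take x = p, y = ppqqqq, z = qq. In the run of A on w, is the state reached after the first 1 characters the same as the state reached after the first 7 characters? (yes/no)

Run of A on the first 7 characters of w = p p p q q q q:
  step 0: s0  (start)
  step 1: s1  (read p: s0→s1)
  step 2: s2  (read p: s1→s2)
  step 3: s5  (read p: s2→s5)
  step 4: s0  (read q: s5→s0)
  step 5: s0  (read q: s0→s0)
  step 6: s0  (read q: s0→s0)
  step 7: s0  (read q: s0→s0)

After x (step 1): s1. After xy (step 7): s0.
They differ (s1 ≠ s0), so y is not a cycle from the state after x; this split is not the one the pumping-lemma construction produces, and pumping y need not keep the string in L(A).

no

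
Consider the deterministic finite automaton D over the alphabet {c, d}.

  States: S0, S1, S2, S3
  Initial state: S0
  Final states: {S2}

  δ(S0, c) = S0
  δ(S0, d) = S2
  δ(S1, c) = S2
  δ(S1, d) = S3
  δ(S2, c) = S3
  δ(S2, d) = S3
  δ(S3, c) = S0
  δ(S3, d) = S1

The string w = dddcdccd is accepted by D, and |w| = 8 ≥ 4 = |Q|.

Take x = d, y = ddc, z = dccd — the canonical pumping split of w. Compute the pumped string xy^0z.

xy⁰z = xz = d·dccd = ddccd.
Reading y = ddc takes D from S2 back to S2, so after x the machine is still in S2, and z then leads to the accepting state S2. Hence ddccd ∈ L(D).

ddccd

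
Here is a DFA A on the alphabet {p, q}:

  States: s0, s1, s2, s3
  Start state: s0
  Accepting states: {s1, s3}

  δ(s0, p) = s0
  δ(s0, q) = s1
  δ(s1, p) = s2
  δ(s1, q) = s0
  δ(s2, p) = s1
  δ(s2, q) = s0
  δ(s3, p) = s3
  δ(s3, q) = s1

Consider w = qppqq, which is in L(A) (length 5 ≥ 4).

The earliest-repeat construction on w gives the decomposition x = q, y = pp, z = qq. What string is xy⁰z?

qqq

xy⁰z = xz = q·qq = qqq.
Reading y = pp takes A from s1 back to s1, so after x the machine is still in s1, and z then leads to the accepting state s1. Hence qqq ∈ L(A).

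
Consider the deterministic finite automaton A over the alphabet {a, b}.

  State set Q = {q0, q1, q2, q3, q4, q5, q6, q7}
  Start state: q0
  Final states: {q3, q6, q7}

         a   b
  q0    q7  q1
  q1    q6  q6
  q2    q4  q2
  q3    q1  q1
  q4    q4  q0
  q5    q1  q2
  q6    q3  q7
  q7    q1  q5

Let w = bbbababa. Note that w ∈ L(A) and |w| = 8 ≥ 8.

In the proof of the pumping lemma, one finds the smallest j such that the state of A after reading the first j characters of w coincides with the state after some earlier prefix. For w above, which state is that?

State sequence: q0 -b-> q1 -b-> q6 -b-> q7 -a-> q1 -b-> q6 -a-> q3 -b-> q1 -a-> q6
First repeat at step 4: q1 was already visited.

The earliest repeat is at step j = 4: A is in q1, which it already visited at step i = 1.
Since A has 8 states, any run of length ≥ 8 visits 8+1 states, so by pigeonhole some state repeats within the first 8 steps — that repeat gives the pumpable loop.

q1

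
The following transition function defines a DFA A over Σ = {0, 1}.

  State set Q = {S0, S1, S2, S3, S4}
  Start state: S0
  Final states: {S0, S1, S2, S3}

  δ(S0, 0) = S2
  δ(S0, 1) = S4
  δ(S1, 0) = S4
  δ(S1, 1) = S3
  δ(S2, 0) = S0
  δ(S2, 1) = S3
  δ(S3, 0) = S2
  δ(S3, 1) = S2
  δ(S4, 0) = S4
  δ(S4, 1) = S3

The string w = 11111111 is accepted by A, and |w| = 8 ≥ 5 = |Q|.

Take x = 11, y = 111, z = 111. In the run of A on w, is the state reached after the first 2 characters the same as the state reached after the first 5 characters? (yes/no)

Run of A on the first 5 characters of w = 1 1 1 1 1:
  step 0: S0  (start)
  step 1: S4  (read 1: S0→S4)
  step 2: S3  (read 1: S4→S3)
  step 3: S2  (read 1: S3→S2)
  step 4: S3  (read 1: S2→S3)
  step 5: S2  (read 1: S3→S2)

After x (step 2): S3. After xy (step 5): S2.
They differ (S3 ≠ S2), so y is not a cycle from the state after x; this split is not the one the pumping-lemma construction produces, and pumping y need not keep the string in L(A).

no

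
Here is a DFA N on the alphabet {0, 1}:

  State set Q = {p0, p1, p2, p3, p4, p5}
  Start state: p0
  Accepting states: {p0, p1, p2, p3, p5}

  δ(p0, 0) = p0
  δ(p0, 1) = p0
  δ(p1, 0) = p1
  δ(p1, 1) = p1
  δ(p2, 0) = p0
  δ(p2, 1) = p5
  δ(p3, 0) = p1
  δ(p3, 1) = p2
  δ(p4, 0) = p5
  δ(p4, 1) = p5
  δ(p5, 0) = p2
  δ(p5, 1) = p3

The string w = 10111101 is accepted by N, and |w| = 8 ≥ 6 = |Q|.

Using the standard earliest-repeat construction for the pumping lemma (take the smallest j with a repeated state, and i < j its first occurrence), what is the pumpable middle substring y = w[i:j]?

State sequence: p0 -1-> p0 -0-> p0 -1-> p0 -1-> p0 -1-> p0 -1-> p0 -0-> p0 -1-> p0
First repeat at step 1: p0 was already visited.

So i = 0, j = 1, giving x = w[0:0] = ε, y = w[0:1] = 1, z = w[1:8] = 0111101.
Check: |xy| = 1 ≤ 6 and |y| = 1 ≥ 1. Reading y takes N from p0 back to p0, so every xyⁱz is accepted.
Pumping length from the standard proof: p = 6 (the number of states). The repeated state found above gives |xy| = j ≤ 6 and |y| = j − i ≥ 1.

1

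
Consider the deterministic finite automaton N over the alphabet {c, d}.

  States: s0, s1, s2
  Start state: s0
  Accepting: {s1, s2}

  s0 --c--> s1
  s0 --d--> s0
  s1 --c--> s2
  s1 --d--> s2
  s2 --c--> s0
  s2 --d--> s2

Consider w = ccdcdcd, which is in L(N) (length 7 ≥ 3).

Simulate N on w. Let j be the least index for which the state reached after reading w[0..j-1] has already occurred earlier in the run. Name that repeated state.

State sequence: s0 -c-> s1 -c-> s2 -d-> s2 -c-> s0 -d-> s0 -c-> s1 -d-> s2
First repeat at step 3: s2 was already visited.

The earliest repeat is at step j = 3: N is in s2, which it already visited at step i = 2.
With |Q| = 3, pigeonhole forces a state repeat no later than step 3; the substring read between the first and second visits to that state can be pumped.

s2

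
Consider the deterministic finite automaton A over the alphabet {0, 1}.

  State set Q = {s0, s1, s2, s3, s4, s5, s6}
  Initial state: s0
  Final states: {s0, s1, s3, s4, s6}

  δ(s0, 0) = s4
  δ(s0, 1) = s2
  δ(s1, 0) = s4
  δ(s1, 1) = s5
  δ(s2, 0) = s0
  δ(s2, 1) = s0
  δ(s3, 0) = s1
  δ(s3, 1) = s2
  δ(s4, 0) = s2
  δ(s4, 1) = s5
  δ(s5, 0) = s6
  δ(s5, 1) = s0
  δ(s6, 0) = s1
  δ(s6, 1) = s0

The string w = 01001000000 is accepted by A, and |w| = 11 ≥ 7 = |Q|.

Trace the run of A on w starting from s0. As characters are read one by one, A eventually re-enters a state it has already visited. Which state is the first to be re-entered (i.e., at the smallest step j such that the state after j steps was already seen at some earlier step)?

State sequence: s0 -0-> s4 -1-> s5 -0-> s6 -0-> s1 -1-> s5 -0-> s6 -0-> s1 -0-> s4 -0-> s2 -0-> s0 -0-> s4
First repeat at step 5: s5 was already visited.

The earliest repeat is at step j = 5: A is in s5, which it already visited at step i = 2.
With |Q| = 7, pigeonhole forces a state repeat no later than step 7; the substring read between the first and second visits to that state can be pumped.

s5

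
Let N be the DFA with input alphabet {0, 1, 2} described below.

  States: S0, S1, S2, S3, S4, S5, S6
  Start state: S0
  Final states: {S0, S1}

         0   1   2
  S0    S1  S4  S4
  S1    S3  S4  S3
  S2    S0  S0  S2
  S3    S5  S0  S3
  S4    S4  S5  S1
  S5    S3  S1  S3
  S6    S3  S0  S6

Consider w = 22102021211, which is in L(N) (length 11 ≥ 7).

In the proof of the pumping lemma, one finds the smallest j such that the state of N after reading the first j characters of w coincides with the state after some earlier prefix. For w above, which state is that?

State sequence: S0 -2-> S4 -2-> S1 -1-> S4 -0-> S4 -2-> S1 -0-> S3 -2-> S3 -1-> S0 -2-> S4 -1-> S5 -1-> S1
First repeat at step 3: S4 was already visited.

The earliest repeat is at step j = 3: N is in S4, which it already visited at step i = 1.
The DFA has 7 states, so the proof of the pumping lemma guarantees a repeated state among the first 7+1 visited; the segment between the two visits is the pumpable y.

S4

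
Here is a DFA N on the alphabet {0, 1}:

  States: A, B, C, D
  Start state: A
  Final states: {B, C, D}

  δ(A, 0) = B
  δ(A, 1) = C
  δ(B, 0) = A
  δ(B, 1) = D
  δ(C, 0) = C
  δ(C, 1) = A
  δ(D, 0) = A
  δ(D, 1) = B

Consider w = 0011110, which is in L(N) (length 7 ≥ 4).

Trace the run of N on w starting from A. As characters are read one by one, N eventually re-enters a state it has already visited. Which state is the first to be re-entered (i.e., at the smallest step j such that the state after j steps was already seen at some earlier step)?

A

State sequence: A -0-> B -0-> A -1-> C -1-> A -1-> C -1-> A -0-> B
First repeat at step 2: A was already visited.

The earliest repeat is at step j = 2: N is in A, which it already visited at step i = 0.
Pumping length from the standard proof: p = 4 (the number of states). The repeated state found above gives |xy| = j ≤ 4 and |y| = j − i ≥ 1.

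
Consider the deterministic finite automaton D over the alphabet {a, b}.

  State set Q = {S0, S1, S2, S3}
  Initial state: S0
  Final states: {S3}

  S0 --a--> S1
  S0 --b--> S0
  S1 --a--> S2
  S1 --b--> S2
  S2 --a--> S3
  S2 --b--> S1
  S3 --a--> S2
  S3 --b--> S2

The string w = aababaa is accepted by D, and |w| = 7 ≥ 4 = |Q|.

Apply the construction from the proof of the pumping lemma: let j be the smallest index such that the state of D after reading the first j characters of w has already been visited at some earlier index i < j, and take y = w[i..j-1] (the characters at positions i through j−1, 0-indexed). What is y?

State sequence: S0 -a-> S1 -a-> S2 -b-> S1 -a-> S2 -b-> S1 -a-> S2 -a-> S3
First repeat at step 3: S1 was already visited.

So i = 1, j = 3, giving x = w[0:1] = a, y = w[1:3] = ab, z = w[3:7] = abaa.
Check: |xy| = 3 ≤ 4 and |y| = 2 ≥ 1. Reading y takes D from S1 back to S1, so every xyⁱz is accepted.

ab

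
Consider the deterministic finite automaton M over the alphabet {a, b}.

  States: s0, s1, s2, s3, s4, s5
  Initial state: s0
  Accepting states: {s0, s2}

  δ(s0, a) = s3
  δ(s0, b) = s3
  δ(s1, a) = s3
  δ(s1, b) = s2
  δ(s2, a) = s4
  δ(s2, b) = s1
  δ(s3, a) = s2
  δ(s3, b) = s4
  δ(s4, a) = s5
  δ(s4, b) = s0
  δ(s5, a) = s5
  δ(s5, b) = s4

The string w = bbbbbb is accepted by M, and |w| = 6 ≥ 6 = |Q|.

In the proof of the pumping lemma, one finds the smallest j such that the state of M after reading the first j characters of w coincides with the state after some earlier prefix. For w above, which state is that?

s0

State sequence: s0 -b-> s3 -b-> s4 -b-> s0 -b-> s3 -b-> s4 -b-> s0
First repeat at step 3: s0 was already visited.

The earliest repeat is at step j = 3: M is in s0, which it already visited at step i = 0.
With |Q| = 6, pigeonhole forces a state repeat no later than step 6; the substring read between the first and second visits to that state can be pumped.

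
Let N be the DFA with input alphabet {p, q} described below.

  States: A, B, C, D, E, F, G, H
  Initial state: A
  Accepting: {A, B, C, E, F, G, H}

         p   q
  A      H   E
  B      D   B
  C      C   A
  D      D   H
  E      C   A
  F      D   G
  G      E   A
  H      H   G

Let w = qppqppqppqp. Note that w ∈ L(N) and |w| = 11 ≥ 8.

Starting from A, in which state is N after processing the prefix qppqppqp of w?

E

State sequence: A -q-> E -p-> C -p-> C -q-> A -p-> H -p-> H -q-> G -p-> E

After reading 8 characters, N is in state E.
(This kind of state-tracing is the core of the pumping-lemma construction: with 8 states, pigeonhole forces a repeat within the first 8 steps.)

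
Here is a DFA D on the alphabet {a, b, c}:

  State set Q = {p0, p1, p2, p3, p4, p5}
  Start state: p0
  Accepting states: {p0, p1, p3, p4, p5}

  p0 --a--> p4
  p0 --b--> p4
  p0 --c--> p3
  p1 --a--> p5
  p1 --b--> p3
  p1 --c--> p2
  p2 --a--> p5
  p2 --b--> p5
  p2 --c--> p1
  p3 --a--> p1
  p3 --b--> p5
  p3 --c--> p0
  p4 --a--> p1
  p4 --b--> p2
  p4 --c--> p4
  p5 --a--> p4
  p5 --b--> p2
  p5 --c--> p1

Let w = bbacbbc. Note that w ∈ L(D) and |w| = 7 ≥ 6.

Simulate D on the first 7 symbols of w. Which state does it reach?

p1

State sequence: p0 -b-> p4 -b-> p2 -a-> p5 -c-> p1 -b-> p3 -b-> p5 -c-> p1

After reading 7 characters, D is in state p1.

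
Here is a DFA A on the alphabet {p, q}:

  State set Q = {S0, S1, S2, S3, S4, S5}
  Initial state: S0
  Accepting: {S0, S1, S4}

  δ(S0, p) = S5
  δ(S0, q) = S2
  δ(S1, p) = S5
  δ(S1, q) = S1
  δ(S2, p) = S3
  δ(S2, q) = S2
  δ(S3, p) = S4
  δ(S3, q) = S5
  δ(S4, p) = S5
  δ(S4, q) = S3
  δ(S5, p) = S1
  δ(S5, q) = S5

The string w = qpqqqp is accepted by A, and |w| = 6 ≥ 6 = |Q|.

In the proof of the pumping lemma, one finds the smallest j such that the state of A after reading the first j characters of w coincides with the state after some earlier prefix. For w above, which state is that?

Run of A on w = q p q q q p:
  step 0: S0  (start)
  step 1: S2  (read q: S0→S2)
  step 2: S3  (read p: S2→S3)
  step 3: S5  (read q: S3→S5)
  step 4: S5  (read q: S5→S5)   ← first repeat (S5 seen earlier)
  step 5: S5  (read q: S5→S5)
  step 6: S1  (read p: S5→S1)

The earliest repeat is at step j = 4: A is in S5, which it already visited at step i = 3.
The DFA has 6 states, so the proof of the pumping lemma guarantees a repeated state among the first 6+1 visited; the segment between the two visits is the pumpable y.

S5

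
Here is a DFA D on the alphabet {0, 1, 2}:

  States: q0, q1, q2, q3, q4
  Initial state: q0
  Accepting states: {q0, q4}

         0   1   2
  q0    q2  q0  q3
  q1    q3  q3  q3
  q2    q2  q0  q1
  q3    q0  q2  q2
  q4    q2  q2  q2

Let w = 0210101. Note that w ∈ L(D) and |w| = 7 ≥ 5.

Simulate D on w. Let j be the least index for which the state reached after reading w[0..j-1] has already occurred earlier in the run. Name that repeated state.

q0

Run of D on w = 0 2 1 0 1 0 1:
  step 0: q0  (start)
  step 1: q2  (read 0: q0→q2)
  step 2: q1  (read 2: q2→q1)
  step 3: q3  (read 1: q1→q3)
  step 4: q0  (read 0: q3→q0)   ← first repeat (q0 seen earlier)
  step 5: q0  (read 1: q0→q0)
  step 6: q2  (read 0: q0→q2)
  step 7: q0  (read 1: q2→q0)

The earliest repeat is at step j = 4: D is in q0, which it already visited at step i = 0.
Pumping length from the standard proof: p = 5 (the number of states). The repeated state found above gives |xy| = j ≤ 5 and |y| = j − i ≥ 1.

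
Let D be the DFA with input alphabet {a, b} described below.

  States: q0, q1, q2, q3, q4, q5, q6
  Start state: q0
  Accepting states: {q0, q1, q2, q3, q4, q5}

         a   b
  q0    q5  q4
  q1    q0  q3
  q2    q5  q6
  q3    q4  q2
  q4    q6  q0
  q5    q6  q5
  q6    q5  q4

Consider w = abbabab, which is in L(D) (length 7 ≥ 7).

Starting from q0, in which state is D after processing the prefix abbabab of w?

State sequence: q0 -a-> q5 -b-> q5 -b-> q5 -a-> q6 -b-> q4 -a-> q6 -b-> q4

After reading 7 characters, D is in state q4.
(This kind of state-tracing is the core of the pumping-lemma construction: with 7 states, pigeonhole forces a repeat within the first 7 steps.)

q4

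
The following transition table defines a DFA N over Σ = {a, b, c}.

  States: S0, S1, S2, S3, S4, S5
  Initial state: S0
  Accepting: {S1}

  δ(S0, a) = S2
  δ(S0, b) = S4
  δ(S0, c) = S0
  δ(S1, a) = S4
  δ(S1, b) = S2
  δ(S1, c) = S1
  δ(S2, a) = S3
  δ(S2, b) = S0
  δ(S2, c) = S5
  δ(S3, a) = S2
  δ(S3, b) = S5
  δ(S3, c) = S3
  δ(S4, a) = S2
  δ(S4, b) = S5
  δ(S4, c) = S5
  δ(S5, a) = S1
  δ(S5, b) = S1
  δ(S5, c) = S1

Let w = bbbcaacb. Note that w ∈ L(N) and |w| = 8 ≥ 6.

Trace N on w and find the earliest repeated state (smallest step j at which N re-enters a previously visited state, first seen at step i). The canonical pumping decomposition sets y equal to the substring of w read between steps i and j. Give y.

c

State sequence: S0 -b-> S4 -b-> S5 -b-> S1 -c-> S1 -a-> S4 -a-> S2 -c-> S5 -b-> S1
First repeat at step 4: S1 was already visited.

So i = 3, j = 4, giving x = w[0:3] = bbb, y = w[3:4] = c, z = w[4:8] = aacb.
Check: |xy| = 4 ≤ 6 and |y| = 1 ≥ 1. Reading y takes N from S1 back to S1, so every xyⁱz is accepted.
Pumping length from the standard proof: p = 6 (the number of states). The repeated state found above gives |xy| = j ≤ 6 and |y| = j − i ≥ 1.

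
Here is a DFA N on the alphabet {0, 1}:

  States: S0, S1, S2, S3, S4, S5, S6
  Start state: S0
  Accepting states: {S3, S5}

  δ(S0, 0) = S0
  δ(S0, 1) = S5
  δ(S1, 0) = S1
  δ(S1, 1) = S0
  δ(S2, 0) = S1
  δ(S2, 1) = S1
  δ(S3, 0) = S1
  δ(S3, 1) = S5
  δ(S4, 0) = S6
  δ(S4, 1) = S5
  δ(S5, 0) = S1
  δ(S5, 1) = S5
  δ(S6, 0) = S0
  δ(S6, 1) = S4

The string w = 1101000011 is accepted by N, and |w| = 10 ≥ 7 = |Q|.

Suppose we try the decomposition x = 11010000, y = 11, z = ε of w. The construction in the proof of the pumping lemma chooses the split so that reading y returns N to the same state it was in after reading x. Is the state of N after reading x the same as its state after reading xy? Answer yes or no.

no

State sequence: S0 -1-> S5 -1-> S5 -0-> S1 -1-> S0 -0-> S0 -0-> S0 -0-> S0 -0-> S0 -1-> S5 -1-> S5

After x (step 8): S0. After xy (step 10): S5.
They differ (S0 ≠ S5), so y is not a cycle from the state after x; this split is not the one the pumping-lemma construction produces, and pumping y need not keep the string in L(N).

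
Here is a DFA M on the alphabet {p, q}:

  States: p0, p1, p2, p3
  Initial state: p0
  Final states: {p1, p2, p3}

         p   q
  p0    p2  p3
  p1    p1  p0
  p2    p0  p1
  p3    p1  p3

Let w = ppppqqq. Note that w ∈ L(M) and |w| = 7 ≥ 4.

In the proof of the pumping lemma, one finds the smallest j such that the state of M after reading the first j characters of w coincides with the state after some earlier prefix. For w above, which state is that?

State sequence: p0 -p-> p2 -p-> p0 -p-> p2 -p-> p0 -q-> p3 -q-> p3 -q-> p3
First repeat at step 2: p0 was already visited.

The earliest repeat is at step j = 2: M is in p0, which it already visited at step i = 0.

p0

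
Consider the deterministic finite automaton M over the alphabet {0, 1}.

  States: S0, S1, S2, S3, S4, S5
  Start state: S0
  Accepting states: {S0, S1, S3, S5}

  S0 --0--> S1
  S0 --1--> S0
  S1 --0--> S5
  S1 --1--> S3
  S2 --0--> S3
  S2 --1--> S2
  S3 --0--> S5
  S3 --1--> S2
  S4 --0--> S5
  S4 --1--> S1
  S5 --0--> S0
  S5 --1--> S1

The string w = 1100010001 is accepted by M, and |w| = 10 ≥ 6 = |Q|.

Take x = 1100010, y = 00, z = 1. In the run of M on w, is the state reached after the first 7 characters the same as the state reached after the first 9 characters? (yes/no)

Run of M on the first 9 characters of w = 1 1 0 0 0 1 0 0 0:
  step 0: S0  (start)
  step 1: S0  (read 1: S0→S0)
  step 2: S0  (read 1: S0→S0)
  step 3: S1  (read 0: S0→S1)
  step 4: S5  (read 0: S1→S5)
  step 5: S0  (read 0: S5→S0)
  step 6: S0  (read 1: S0→S0)
  step 7: S1  (read 0: S0→S1)
  step 8: S5  (read 0: S1→S5)
  step 9: S0  (read 0: S5→S0)

After x (step 7): S1. After xy (step 9): S0.
They differ (S1 ≠ S0), so y is not a cycle from the state after x; this split is not the one the pumping-lemma construction produces, and pumping y need not keep the string in L(M).

no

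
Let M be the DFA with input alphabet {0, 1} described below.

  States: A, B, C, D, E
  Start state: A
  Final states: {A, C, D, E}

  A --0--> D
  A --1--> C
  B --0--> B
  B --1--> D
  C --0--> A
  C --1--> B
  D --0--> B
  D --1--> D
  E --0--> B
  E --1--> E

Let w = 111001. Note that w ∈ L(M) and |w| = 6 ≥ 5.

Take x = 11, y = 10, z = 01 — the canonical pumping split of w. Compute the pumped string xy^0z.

1101

xy⁰z = xz = 11·01 = 1101.
Reading y = 10 takes M from B back to B, so after x the machine is still in B, and z then leads to the accepting state D. Hence 1101 ∈ L(M).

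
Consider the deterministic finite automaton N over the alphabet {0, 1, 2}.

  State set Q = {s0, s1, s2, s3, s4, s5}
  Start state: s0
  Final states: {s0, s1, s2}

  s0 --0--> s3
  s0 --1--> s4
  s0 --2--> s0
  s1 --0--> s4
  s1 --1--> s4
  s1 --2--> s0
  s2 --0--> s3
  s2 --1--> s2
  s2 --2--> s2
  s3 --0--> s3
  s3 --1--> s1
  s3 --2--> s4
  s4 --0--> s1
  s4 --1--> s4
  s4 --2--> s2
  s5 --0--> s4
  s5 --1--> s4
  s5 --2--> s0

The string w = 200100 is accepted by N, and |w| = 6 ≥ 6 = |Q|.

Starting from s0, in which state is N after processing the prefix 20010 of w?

s4

State sequence: s0 -2-> s0 -0-> s3 -0-> s3 -1-> s1 -0-> s4

After reading 5 characters, N is in state s4.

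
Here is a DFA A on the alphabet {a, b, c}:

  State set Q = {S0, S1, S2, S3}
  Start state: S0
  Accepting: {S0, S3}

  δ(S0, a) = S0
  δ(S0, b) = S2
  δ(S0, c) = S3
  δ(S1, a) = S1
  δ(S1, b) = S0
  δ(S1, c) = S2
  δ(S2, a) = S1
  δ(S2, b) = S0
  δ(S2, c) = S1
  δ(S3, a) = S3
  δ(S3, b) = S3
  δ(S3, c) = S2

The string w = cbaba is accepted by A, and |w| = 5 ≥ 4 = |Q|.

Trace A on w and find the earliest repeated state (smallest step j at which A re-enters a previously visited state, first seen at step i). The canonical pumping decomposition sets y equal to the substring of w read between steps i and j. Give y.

b

State sequence: S0 -c-> S3 -b-> S3 -a-> S3 -b-> S3 -a-> S3
First repeat at step 2: S3 was already visited.

So i = 1, j = 2, giving x = w[0:1] = c, y = w[1:2] = b, z = w[2:5] = aba.
Check: |xy| = 2 ≤ 4 and |y| = 1 ≥ 1. Reading y takes A from S3 back to S3, so every xyⁱz is accepted.
The DFA has 4 states, so the proof of the pumping lemma guarantees a repeated state among the first 4+1 visited; the segment between the two visits is the pumpable y.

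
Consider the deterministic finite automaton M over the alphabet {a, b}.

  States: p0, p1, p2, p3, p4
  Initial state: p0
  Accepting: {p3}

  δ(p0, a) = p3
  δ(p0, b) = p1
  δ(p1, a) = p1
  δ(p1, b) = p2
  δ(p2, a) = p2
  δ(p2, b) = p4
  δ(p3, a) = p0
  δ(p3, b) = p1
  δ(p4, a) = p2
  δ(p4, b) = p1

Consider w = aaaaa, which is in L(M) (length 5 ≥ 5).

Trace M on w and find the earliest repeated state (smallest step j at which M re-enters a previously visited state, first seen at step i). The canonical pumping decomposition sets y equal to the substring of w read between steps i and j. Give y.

aa

Run of M on w = a a a a a:
  step 0: p0  (start)
  step 1: p3  (read a: p0→p3)
  step 2: p0  (read a: p3→p0)   ← first repeat (p0 seen earlier)
  step 3: p3  (read a: p0→p3)
  step 4: p0  (read a: p3→p0)
  step 5: p3  (read a: p0→p3)

So i = 0, j = 2, giving x = w[0:0] = ε, y = w[0:2] = aa, z = w[2:5] = aaa.
Check: |xy| = 2 ≤ 5 and |y| = 2 ≥ 1. Reading y takes M from p0 back to p0, so every xyⁱz is accepted.
Pumping length from the standard proof: p = 5 (the number of states). The repeated state found above gives |xy| = j ≤ 5 and |y| = j − i ≥ 1.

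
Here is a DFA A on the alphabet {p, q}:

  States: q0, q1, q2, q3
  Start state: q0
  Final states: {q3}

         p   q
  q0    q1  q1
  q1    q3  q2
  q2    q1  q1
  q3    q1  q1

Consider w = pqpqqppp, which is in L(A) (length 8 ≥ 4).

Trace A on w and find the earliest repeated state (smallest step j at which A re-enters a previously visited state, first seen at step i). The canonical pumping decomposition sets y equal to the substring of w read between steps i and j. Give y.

qp

State sequence: q0 -p-> q1 -q-> q2 -p-> q1 -q-> q2 -q-> q1 -p-> q3 -p-> q1 -p-> q3
First repeat at step 3: q1 was already visited.

So i = 1, j = 3, giving x = w[0:1] = p, y = w[1:3] = qp, z = w[3:8] = qqppp.
Check: |xy| = 3 ≤ 4 and |y| = 2 ≥ 1. Reading y takes A from q1 back to q1, so every xyⁱz is accepted.
Pumping length from the standard proof: p = 4 (the number of states). The repeated state found above gives |xy| = j ≤ 4 and |y| = j − i ≥ 1.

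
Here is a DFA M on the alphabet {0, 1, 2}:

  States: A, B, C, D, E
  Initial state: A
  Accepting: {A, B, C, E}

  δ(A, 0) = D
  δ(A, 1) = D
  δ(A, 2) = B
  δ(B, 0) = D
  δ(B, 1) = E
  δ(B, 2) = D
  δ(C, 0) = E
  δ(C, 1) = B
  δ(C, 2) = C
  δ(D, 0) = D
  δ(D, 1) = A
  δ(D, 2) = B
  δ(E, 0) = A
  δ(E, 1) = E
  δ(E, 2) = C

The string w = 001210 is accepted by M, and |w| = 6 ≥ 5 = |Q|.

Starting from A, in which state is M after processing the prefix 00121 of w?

State sequence: A -0-> D -0-> D -1-> A -2-> B -1-> E

After reading 5 characters, M is in state E.

E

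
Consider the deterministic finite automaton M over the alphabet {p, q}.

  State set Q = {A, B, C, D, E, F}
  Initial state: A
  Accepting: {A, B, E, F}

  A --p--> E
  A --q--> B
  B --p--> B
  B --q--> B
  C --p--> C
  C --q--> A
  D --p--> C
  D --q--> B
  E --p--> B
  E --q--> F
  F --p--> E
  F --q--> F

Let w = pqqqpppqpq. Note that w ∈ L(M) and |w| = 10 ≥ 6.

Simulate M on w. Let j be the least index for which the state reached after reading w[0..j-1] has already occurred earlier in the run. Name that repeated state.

State sequence: A -p-> E -q-> F -q-> F -q-> F -p-> E -p-> B -p-> B -q-> B -p-> B -q-> B
First repeat at step 3: F was already visited.

The earliest repeat is at step j = 3: M is in F, which it already visited at step i = 2.

F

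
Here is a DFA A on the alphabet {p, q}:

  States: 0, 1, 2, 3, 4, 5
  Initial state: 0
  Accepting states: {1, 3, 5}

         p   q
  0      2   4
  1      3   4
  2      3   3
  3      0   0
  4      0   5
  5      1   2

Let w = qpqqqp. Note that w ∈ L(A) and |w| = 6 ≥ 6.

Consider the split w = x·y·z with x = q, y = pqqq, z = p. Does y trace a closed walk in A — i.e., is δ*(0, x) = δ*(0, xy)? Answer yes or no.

no

Run of A on the first 5 characters of w = q p q q q:
  step 0: 0  (start)
  step 1: 4  (read q: 0→4)
  step 2: 0  (read p: 4→0)
  step 3: 4  (read q: 0→4)
  step 4: 5  (read q: 4→5)
  step 5: 2  (read q: 5→2)

After x (step 1): 4. After xy (step 5): 2.
They differ (4 ≠ 2), so y is not a cycle from the state after x; this split is not the one the pumping-lemma construction produces, and pumping y need not keep the string in L(A).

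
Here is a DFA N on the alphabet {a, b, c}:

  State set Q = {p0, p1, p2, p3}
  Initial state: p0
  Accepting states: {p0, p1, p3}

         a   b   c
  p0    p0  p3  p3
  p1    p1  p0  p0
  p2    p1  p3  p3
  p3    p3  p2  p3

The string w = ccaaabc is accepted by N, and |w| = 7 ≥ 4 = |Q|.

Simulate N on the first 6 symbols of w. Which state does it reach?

p2

State sequence: p0 -c-> p3 -c-> p3 -a-> p3 -a-> p3 -a-> p3 -b-> p2

After reading 6 characters, N is in state p2.
(This kind of state-tracing is the core of the pumping-lemma construction: with 4 states, pigeonhole forces a repeat within the first 4 steps.)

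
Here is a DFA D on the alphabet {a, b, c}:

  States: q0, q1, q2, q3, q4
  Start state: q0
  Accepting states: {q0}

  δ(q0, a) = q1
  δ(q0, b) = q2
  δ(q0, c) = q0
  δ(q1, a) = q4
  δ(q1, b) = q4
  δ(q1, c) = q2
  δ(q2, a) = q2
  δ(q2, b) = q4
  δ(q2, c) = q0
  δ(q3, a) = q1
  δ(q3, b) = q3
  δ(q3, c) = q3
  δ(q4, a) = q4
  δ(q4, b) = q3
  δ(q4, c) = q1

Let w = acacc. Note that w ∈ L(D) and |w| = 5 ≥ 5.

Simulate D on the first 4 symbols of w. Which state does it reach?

q0

Run of D on the first 4 characters of w = a c a c:
  step 0: q0  (start)
  step 1: q1  (read a: q0→q1)
  step 2: q2  (read c: q1→q2)
  step 3: q2  (read a: q2→q2)
  step 4: q0  (read c: q2→q0)

After reading 4 characters, D is in state q0.
(This kind of state-tracing is the core of the pumping-lemma construction: with 5 states, pigeonhole forces a repeat within the first 5 steps.)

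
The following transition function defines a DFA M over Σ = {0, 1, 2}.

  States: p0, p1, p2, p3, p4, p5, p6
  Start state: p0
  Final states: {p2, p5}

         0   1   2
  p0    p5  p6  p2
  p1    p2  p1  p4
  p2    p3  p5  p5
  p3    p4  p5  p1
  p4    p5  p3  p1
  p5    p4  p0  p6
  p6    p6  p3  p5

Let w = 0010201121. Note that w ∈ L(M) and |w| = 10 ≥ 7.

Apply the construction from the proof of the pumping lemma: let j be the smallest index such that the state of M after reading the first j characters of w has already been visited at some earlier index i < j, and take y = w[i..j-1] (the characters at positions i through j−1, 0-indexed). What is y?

10

Run of M on w = 0 0 1 0 2 0 1 1 2 1:
  step 0: p0  (start)
  step 1: p5  (read 0: p0→p5)
  step 2: p4  (read 0: p5→p4)
  step 3: p3  (read 1: p4→p3)
  step 4: p4  (read 0: p3→p4)   ← first repeat (p4 seen earlier)
  step 5: p1  (read 2: p4→p1)
  step 6: p2  (read 0: p1→p2)
  step 7: p5  (read 1: p2→p5)
  step 8: p0  (read 1: p5→p0)
  step 9: p2  (read 2: p0→p2)
  step 10: p5  (read 1: p2→p5)

So i = 2, j = 4, giving x = w[0:2] = 00, y = w[2:4] = 10, z = w[4:10] = 201121.
Check: |xy| = 4 ≤ 7 and |y| = 2 ≥ 1. Reading y takes M from p4 back to p4, so every xyⁱz is accepted.
Pumping length from the standard proof: p = 7 (the number of states). The repeated state found above gives |xy| = j ≤ 7 and |y| = j − i ≥ 1.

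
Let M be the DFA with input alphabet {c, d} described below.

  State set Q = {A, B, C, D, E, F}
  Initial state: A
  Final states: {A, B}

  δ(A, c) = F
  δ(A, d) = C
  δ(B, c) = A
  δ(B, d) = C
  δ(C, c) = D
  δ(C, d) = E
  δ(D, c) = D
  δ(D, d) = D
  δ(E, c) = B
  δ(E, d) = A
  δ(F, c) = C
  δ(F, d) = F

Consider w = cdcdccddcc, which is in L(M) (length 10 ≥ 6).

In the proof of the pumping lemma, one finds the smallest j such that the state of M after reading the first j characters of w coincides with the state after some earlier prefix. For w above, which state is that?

Run of M on w = c d c d c c d d c c:
  step 0: A  (start)
  step 1: F  (read c: A→F)
  step 2: F  (read d: F→F)   ← first repeat (F seen earlier)
  step 3: C  (read c: F→C)
  step 4: E  (read d: C→E)
  step 5: B  (read c: E→B)
  step 6: A  (read c: B→A)
  step 7: C  (read d: A→C)
  step 8: E  (read d: C→E)
  step 9: B  (read c: E→B)
  step 10: A  (read c: B→A)

The earliest repeat is at step j = 2: M is in F, which it already visited at step i = 1.
Since M has 6 states, any run of length ≥ 6 visits 6+1 states, so by pigeonhole some state repeats within the first 6 steps — that repeat gives the pumpable loop.

F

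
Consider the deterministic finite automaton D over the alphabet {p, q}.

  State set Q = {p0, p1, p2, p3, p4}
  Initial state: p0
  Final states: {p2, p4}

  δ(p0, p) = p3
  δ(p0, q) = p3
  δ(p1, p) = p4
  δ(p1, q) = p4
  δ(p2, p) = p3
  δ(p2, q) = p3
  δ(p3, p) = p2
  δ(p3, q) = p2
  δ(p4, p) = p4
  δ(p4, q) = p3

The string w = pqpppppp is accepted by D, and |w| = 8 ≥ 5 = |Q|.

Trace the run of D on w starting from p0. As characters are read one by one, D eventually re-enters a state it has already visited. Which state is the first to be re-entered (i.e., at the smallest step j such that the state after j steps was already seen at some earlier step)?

State sequence: p0 -p-> p3 -q-> p2 -p-> p3 -p-> p2 -p-> p3 -p-> p2 -p-> p3 -p-> p2
First repeat at step 3: p3 was already visited.

The earliest repeat is at step j = 3: D is in p3, which it already visited at step i = 1.
With |Q| = 5, pigeonhole forces a state repeat no later than step 5; the substring read between the first and second visits to that state can be pumped.

p3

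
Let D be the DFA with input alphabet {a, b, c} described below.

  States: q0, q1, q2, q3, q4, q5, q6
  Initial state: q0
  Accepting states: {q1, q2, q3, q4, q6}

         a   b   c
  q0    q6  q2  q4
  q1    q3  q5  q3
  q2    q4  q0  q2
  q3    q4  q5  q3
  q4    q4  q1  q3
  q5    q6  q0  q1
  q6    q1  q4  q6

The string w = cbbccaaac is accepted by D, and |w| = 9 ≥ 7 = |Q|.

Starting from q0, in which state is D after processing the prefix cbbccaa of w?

State sequence: q0 -c-> q4 -b-> q1 -b-> q5 -c-> q1 -c-> q3 -a-> q4 -a-> q4

After reading 7 characters, D is in state q4.
(This kind of state-tracing is the core of the pumping-lemma construction: with 7 states, pigeonhole forces a repeat within the first 7 steps.)

q4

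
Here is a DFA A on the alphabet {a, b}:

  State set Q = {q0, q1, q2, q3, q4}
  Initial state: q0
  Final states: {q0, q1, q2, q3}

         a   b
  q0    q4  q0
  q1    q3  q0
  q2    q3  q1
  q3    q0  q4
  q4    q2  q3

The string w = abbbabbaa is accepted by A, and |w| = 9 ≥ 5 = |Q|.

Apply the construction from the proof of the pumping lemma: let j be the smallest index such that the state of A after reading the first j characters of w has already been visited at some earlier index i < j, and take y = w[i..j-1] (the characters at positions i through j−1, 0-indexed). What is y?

State sequence: q0 -a-> q4 -b-> q3 -b-> q4 -b-> q3 -a-> q0 -b-> q0 -b-> q0 -a-> q4 -a-> q2
First repeat at step 3: q4 was already visited.

So i = 1, j = 3, giving x = w[0:1] = a, y = w[1:3] = bb, z = w[3:9] = babbaa.
Check: |xy| = 3 ≤ 5 and |y| = 2 ≥ 1. Reading y takes A from q4 back to q4, so every xyⁱz is accepted.
With |Q| = 5, pigeonhole forces a state repeat no later than step 5; the substring read between the first and second visits to that state can be pumped.

bb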